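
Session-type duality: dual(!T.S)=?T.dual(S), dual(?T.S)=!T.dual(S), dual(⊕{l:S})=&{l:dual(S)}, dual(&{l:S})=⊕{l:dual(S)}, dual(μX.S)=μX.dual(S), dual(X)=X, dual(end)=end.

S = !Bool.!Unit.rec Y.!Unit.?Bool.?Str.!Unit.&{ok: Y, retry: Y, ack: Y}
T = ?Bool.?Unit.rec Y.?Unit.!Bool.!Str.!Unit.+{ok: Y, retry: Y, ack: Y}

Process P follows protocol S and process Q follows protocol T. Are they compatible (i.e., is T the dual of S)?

!Bool vs ?Bool  ok
  !Unit vs ?Unit  ok
    rec Y vs rec Y  ok (rec unchanged)
      !Unit vs ?Unit  ok
        ?Bool vs !Bool  ok
          ?Str vs !Str  ok
            !Unit vs !Unit  ✗ same direction on both sides — not dual

NO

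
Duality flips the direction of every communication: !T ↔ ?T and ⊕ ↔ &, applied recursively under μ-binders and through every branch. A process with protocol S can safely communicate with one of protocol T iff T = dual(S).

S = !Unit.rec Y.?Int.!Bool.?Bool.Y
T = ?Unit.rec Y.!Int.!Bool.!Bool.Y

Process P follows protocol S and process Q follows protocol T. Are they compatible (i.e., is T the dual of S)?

!Unit ‖ ?Unit  ✓
  rec Y ‖ rec Y  ✓ (binder kept)
    ?Int ‖ !Int  ✓
      !Bool ‖ !Bool  ✗ same direction on both sides — not dual

NO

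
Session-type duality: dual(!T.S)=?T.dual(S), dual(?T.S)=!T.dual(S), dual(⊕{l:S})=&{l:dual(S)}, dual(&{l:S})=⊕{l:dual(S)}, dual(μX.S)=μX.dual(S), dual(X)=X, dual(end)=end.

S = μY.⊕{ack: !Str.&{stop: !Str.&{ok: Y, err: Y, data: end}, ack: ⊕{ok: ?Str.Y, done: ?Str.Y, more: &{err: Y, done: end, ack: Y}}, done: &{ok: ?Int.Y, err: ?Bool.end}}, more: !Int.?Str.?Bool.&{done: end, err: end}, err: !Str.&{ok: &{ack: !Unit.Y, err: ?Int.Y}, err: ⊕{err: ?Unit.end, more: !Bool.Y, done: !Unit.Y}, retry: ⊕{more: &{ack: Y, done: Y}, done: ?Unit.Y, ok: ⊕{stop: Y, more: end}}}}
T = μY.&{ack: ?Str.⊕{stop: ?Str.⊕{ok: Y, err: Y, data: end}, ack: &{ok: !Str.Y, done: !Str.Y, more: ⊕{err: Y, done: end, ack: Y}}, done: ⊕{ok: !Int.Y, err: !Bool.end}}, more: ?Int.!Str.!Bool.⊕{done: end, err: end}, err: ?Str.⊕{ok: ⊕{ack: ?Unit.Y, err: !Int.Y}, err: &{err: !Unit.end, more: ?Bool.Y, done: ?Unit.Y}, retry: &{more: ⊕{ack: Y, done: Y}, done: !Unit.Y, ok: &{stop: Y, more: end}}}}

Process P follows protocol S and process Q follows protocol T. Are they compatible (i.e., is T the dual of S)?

μY | μY  ✓ (μ self-dual)
  ⊕{ack,more,err} | &{ack,more,err}  ✓ labels match
    case ack:
      !Str | ?Str  ✓
        &{stop,ack,done} | ⊕{stop,ack,done}  ✓ labels match
          case stop:
            !Str | ?Str  ✓
              &{ok,err,data} | ⊕{ok,err,data}  ✓ labels match
                case ok:
                  Y | Y  ✓
                case err:
                  Y | Y  ✓
                case data:
                  end | end  ✓
          case ack:
            ⊕{ok,done,more} | &{ok,done,more}  ✓ labels match
              case ok:
                ?Str | !Str  ✓
                  Y | Y  ✓
              case done:
                ?Str | !Str  ✓
                  Y | Y  ✓
              case more:
                &{err,done,ack} | ⊕{err,done,ack}  ✓ labels match
                  case err:
                    Y | Y  ✓
                  case done:
                    end | end  ✓
                  case ack:
                    Y | Y  ✓
          case done:
            &{ok,err} | ⊕{ok,err}  ✓ labels match
              case ok:
                ?Int | !Int  ✓
                  Y | Y  ✓
              case err:
                ?Bool | !Bool  ✓
                  end | end  ✓
    case more:
      !Int | ?Int  ✓
        ?Str | !Str  ✓
          ?Bool | !Bool  ✓
            &{done,err} | ⊕{done,err}  ✓ labels match
              case done:
                end | end  ✓
              case err:
                end | end  ✓
    case err:
      !Str | ?Str  ✓
        &{ok,err,retry} | ⊕{ok,err,retry}  ✓ labels match
          case ok:
            &{ack,err} | ⊕{ack,err}  ✓ labels match
              case ack:
                !Unit | ?Unit  ✓
                  Y | Y  ✓
              case err:
                ?Int | !Int  ✓
                  Y | Y  ✓
          case err:
            ⊕{err,more,done} | &{err,more,done}  ✓ labels match
              case err:
                ?Unit | !Unit  ✓
                  end | end  ✓
              case more:
                !Bool | ?Bool  ✓
                  Y | Y  ✓
              case done:
                !Unit | ?Unit  ✓
                  Y | Y  ✓
          case retry:
            ⊕{more,done,ok} | &{more,done,ok}  ✓ labels match
              case more:
                &{ack,done} | ⊕{ack,done}  ✓ labels match
                  case ack:
                    Y | Y  ✓
                  case done:
                    Y | Y  ✓
              case done:
                ?Unit | !Unit  ✓
                  Y | Y  ✓
              case ok:
                ⊕{stop,more} | &{stop,more}  ✓ labels match
                  case stop:
                    Y | Y  ✓
                  case more:
                    end | end  ✓

YES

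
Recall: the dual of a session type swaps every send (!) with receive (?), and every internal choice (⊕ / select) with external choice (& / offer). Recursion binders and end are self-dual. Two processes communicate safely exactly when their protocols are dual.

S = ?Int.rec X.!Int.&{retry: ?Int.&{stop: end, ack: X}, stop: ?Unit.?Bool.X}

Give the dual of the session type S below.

?Int = !Int
  rec X = rec X  (rec unchanged)
    !Int = ?Int
      &{retry,stop} = +{retry,stop}  (external→internal)
        case retry:
          ?Int = !Int
            &{stop,ack} = +{stop,ack}  (external→internal)
              case stop:
                end self-dual
              case ack:
                X self-dual
        case stop:
          ?Unit = !Unit
            ?Bool = !Bool
              X self-dual

!Int.rec X.?Int.+{retry: !Int.+{stop: end, ack: X}, stop: !Unit.!Bool.X}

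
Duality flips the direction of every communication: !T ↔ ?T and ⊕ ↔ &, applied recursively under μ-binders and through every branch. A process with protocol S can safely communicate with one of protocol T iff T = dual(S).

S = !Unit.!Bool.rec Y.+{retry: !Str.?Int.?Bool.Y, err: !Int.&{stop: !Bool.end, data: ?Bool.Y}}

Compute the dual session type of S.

?Unit.?Bool.rec Y.&{retry: ?Str.!Int.!Bool.Y, err: ?Int.+{stop: ?Bool.end, data: !Bool.Y}}

!Unit → ?Unit
  !Bool → ?Bool
    rec Y → rec Y  (binder kept)
      +{retry,err} → &{retry,err}  (internal→external)
        [retry]
          !Str → ?Str
            ?Int → !Int
              ?Bool → !Bool
                Y ↦ Y
        [err]
          !Int → ?Int
            &{stop,data} → +{stop,data}  (offer→select)
              [stop]
                !Bool → ?Bool
                  end ↦ end
              [data]
                ?Bool → !Bool
                  Y ↦ Y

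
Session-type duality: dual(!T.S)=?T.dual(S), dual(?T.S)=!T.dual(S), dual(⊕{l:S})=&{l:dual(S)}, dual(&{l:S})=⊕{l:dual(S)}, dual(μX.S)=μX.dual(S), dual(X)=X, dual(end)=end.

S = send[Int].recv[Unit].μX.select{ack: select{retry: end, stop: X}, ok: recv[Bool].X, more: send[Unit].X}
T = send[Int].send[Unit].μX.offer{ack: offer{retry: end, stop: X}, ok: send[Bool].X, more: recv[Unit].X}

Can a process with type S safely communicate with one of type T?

send[Int] vs send[Int]  ✗ same direction on both sides — not dual

NO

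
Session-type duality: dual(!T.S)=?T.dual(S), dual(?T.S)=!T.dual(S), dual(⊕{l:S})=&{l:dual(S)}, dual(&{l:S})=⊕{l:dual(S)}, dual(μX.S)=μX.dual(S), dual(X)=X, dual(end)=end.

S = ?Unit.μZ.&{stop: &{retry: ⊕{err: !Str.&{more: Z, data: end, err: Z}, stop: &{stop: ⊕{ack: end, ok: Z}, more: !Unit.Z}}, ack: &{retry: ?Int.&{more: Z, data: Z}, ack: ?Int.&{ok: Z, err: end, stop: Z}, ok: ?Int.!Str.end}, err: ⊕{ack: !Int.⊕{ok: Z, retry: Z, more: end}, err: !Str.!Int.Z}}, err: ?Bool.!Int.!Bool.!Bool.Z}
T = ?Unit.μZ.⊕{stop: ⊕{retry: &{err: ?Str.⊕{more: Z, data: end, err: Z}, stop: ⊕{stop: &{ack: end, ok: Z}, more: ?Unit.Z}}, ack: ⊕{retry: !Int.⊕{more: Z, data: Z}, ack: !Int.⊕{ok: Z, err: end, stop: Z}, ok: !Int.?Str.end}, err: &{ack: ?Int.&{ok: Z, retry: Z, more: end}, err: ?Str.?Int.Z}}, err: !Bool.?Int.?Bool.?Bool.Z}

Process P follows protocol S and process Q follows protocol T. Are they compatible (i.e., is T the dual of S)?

NO

?Unit ‖ ?Unit  ✗ same direction on both sides — not dual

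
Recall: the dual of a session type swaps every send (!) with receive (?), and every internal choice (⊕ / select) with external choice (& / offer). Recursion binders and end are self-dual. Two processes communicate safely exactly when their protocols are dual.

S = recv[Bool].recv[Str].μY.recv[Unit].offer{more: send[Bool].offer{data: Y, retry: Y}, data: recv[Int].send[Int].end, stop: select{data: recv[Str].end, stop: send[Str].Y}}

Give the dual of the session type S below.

recv[Bool] ↦ send[Bool]
  recv[Str] ↦ send[Str]
    μY ↦ μY  (μ self-dual)
      recv[Unit] ↦ send[Unit]
        offer{more,data,stop} ↦ select{more,data,stop}  (external→internal)
          • more:
            send[Bool] ↦ recv[Bool]
              offer{data,retry} ↦ select{data,retry}  (external→internal)
                • data:
                  Y ↦ Y
                • retry:
                  Y ↦ Y
          • data:
            recv[Int] ↦ send[Int]
              send[Int] ↦ recv[Int]
                end ↦ end
          • stop:
            select{data,stop} ↦ offer{data,stop}  (internal→external)
              • data:
                recv[Str] ↦ send[Str]
                  end ↦ end
              • stop:
                send[Str] ↦ recv[Str]
                  Y ↦ Y

send[Bool].send[Str].μY.send[Unit].select{more: recv[Bool].select{data: Y, retry: Y}, data: send[Int].recv[Int].end, stop: offer{data: send[Str].end, stop: recv[Str].Y}}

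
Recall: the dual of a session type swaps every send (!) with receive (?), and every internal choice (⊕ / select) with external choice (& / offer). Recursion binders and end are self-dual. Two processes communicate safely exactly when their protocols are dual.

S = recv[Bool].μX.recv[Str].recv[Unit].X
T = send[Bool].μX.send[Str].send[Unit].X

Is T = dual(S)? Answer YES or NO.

recv[Bool] | send[Bool]  match
  μX | μX  match (μ self-dual)
    recv[Str] | send[Str]  match
      recv[Unit] | send[Unit]  match
        X | X  match

YES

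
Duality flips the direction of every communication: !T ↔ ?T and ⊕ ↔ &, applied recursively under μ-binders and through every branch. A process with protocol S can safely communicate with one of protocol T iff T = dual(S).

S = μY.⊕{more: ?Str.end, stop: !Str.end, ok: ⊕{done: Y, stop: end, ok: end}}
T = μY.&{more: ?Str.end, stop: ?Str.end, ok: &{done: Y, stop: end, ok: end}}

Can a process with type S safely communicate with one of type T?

μY ‖ μY  match (rec unchanged)
  ⊕{more,stop,ok} ‖ &{more,stop,ok}  match labels match
    case more:
      ?Str ‖ ?Str  ✗ same direction on both sides — not dual

NO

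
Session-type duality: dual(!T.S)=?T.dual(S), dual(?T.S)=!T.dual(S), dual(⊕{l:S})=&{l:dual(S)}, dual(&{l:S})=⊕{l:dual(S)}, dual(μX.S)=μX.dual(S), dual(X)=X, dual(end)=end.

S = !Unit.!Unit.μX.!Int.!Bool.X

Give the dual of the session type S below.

!Unit = ?Unit
  !Unit = ?Unit
    μX = μX  (μ self-dual)
      !Int = ?Int
        !Bool = ?Bool
          X self-dual

?Unit.?Unit.μX.?Int.?Bool.X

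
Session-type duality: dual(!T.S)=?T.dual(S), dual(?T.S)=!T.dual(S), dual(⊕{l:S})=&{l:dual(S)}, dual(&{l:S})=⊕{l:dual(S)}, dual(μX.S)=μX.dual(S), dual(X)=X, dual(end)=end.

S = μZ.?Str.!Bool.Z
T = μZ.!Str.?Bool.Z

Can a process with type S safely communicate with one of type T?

μZ vs μZ  ok (rec unchanged)
  ?Str vs !Str  ok
    !Bool vs ?Bool  ok
      Z vs Z  ok

YES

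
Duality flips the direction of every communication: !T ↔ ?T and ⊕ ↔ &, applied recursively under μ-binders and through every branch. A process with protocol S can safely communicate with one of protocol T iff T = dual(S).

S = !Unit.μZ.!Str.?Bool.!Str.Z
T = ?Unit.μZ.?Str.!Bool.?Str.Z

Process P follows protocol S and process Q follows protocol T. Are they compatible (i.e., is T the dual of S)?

YES

!Unit vs ?Unit  ok
  μZ vs μZ  ok (rec unchanged)
    !Str vs ?Str  ok
      ?Bool vs !Bool  ok
        !Str vs ?Str  ok
          Z vs Z  ok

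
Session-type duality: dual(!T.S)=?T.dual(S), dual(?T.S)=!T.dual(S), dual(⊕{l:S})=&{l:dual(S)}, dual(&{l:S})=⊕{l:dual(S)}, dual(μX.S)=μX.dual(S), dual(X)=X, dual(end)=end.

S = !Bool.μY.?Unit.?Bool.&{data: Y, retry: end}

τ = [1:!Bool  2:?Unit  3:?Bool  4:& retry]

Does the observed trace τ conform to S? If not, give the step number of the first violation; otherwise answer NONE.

@1 !Bool  ok  cont: μY.…
@2 ?Unit  ok  cont: ?Bool.&{data: μY.…, retry: end}
@3 ?Bool  ok  cont: &{data: μY.…, retry: end}
@4 & retry  ok  cont: end
all 4 steps conform

NONE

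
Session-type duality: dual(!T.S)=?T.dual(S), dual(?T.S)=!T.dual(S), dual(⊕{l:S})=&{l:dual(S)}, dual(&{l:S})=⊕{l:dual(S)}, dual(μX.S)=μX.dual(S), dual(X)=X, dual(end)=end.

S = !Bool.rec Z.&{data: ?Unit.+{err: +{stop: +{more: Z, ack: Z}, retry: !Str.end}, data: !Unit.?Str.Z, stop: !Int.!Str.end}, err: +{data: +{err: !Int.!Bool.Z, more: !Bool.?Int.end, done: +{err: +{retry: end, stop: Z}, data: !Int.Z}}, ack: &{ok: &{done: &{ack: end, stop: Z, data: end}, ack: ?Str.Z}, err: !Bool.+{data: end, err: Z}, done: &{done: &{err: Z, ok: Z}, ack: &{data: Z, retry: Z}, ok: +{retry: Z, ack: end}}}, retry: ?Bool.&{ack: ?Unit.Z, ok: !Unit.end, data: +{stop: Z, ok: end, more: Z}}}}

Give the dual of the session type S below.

?Bool.rec Z.+{data: !Unit.&{err: &{stop: &{more: Z, ack: Z}, retry: ?Str.end}, data: ?Unit.!Str.Z, stop: ?Int.?Str.end}, err: &{data: &{err: ?Int.?Bool.Z, more: ?Bool.!Int.end, done: &{err: &{retry: end, stop: Z}, data: ?Int.Z}}, ack: +{ok: +{done: +{ack: end, stop: Z, data: end}, ack: !Str.Z}, err: ?Bool.&{data: end, err: Z}, done: +{done: +{err: Z, ok: Z}, ack: +{data: Z, retry: Z}, ok: &{retry: Z, ack: end}}}, retry: !Bool.+{ack: !Unit.Z, ok: ?Unit.end, data: &{stop: Z, ok: end, more: Z}}}}

!Bool = ?Bool
  rec Z = rec Z  (rec unchanged)
    &{data,err} = +{data,err}  (offer→select)
      case data:
        ?Unit = !Unit
          +{err,data,stop} = &{err,data,stop}  (⊕→&)
            case err:
              +{stop,retry} = &{stop,retry}  (⊕→&)
                case stop:
                  +{more,ack} = &{more,ack}  (⊕→&)
                    case more:
                      dual(Z) = Z
                    case ack:
                      dual(Z) = Z
                case retry:
                  !Str = ?Str
                    dual(end) = end
            case data:
              !Unit = ?Unit
                ?Str = !Str
                  dual(Z) = Z
            case stop:
              !Int = ?Int
                !Str = ?Str
                  dual(end) = end
      case err:
        +{data,ack,retry} = &{data,ack,retry}  (⊕→&)
          case data:
            +{err,more,done} = &{err,more,done}  (⊕→&)
              case err:
                !Int = ?Int
                  !Bool = ?Bool
                    dual(Z) = Z
              case more:
                !Bool = ?Bool
                  ?Int = !Int
                    dual(end) = end
              case done:
                +{err,data} = &{err,data}  (⊕→&)
                  case err:
                    +{retry,stop} = &{retry,stop}  (⊕→&)
                      case retry:
                        dual(end) = end
                      case stop:
                        dual(Z) = Z
                  case data:
                    !Int = ?Int
                      dual(Z) = Z
          case ack:
            &{ok,err,done} = +{ok,err,done}  (offer→select)
              case ok:
                &{done,ack} = +{done,ack}  (offer→select)
                  case done:
                    &{ack,stop,data} = +{ack,stop,data}  (offer→select)
                      case ack:
                        dual(end) = end
                      case stop:
                        dual(Z) = Z
                      case data:
                        dual(end) = end
                  case ack:
                    ?Str = !Str
                      dual(Z) = Z
              case err:
                !Bool = ?Bool
                  +{data,err} = &{data,err}  (⊕→&)
                    case data:
                      dual(end) = end
                    case err:
                      dual(Z) = Z
              case done:
                &{done,ack,ok} = +{done,ack,ok}  (offer→select)
                  case done:
                    &{err,ok} = +{err,ok}  (offer→select)
                      case err:
                        dual(Z) = Z
                      case ok:
                        dual(Z) = Z
                  case ack:
                    &{data,retry} = +{data,retry}  (offer→select)
                      case data:
                        dual(Z) = Z
                      case retry:
                        dual(Z) = Z
                  case ok:
                    +{retry,ack} = &{retry,ack}  (⊕→&)
                      case retry:
                        dual(Z) = Z
                      case ack:
                        dual(end) = end
          case retry:
            ?Bool = !Bool
              &{ack,ok,data} = +{ack,ok,data}  (offer→select)
                case ack:
                  ?Unit = !Unit
                    dual(Z) = Z
                case ok:
                  !Unit = ?Unit
                    dual(end) = end
                case data:
                  +{stop,ok,more} = &{stop,ok,more}  (⊕→&)
                    case stop:
                      dual(Z) = Z
                    case ok:
                      dual(end) = end
                    case more:
                      dual(Z) = Z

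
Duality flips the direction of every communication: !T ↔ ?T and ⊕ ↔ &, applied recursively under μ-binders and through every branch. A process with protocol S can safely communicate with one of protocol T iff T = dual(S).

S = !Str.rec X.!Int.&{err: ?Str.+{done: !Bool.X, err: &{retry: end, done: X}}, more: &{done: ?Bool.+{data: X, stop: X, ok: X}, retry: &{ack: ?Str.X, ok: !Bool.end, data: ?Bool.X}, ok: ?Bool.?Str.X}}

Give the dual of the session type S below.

!Str ↦ ?Str
  rec X ↦ rec X  (rec unchanged)
    !Int ↦ ?Int
      &{err,more} ↦ +{err,more}  (external→internal)
        [err]
          ?Str ↦ !Str
            +{done,err} ↦ &{done,err}  (internal→external)
              [done]
                !Bool ↦ ?Bool
                  X self-dual
              [err]
                &{retry,done} ↦ +{retry,done}  (external→internal)
                  [retry]
                    end self-dual
                  [done]
                    X self-dual
        [more]
          &{done,retry,ok} ↦ +{done,retry,ok}  (external→internal)
            [done]
              ?Bool ↦ !Bool
                +{data,stop,ok} ↦ &{data,stop,ok}  (internal→external)
                  [data]
                    X self-dual
                  [stop]
                    X self-dual
                  [ok]
                    X self-dual
            [retry]
              &{ack,ok,data} ↦ +{ack,ok,data}  (external→internal)
                [ack]
                  ?Str ↦ !Str
                    X self-dual
                [ok]
                  !Bool ↦ ?Bool
                    end self-dual
                [data]
                  ?Bool ↦ !Bool
                    X self-dual
            [ok]
              ?Bool ↦ !Bool
                ?Str ↦ !Str
                  X self-dual

?Str.rec X.?Int.+{err: !Str.&{done: ?Bool.X, err: +{retry: end, done: X}}, more: +{done: !Bool.&{data: X, stop: X, ok: X}, retry: +{ack: !Str.X, ok: ?Bool.end, data: !Bool.X}, ok: !Bool.!Str.X}}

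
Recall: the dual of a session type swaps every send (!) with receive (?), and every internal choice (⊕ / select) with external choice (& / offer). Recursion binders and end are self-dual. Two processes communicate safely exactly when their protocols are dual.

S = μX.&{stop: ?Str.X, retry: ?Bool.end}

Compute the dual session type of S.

μX = μX  (rec unchanged)
  &{stop,retry} = ⊕{stop,retry}  (offer→select)
    [stop]
      ?Str = !Str
        X self-dual
    [retry]
      ?Bool = !Bool
        end self-dual

μX.⊕{stop: !Str.X, retry: !Bool.end}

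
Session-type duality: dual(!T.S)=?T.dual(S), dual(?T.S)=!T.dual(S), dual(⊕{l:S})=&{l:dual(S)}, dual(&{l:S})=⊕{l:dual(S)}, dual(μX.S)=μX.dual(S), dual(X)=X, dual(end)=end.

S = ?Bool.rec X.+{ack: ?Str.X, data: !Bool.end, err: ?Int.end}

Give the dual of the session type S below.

!Bool.rec X.&{ack: !Str.X, data: ?Bool.end, err: !Int.end}

?Bool ↦ !Bool
  rec X ↦ rec X  (binder kept)
    +{ack,data,err} ↦ &{ack,data,err}  (select→offer)
      case ack:
        ?Str ↦ !Str
          dual(X) = X
      case data:
        !Bool ↦ ?Bool
          dual(end) = end
      case err:
        ?Int ↦ !Int
          dual(end) = end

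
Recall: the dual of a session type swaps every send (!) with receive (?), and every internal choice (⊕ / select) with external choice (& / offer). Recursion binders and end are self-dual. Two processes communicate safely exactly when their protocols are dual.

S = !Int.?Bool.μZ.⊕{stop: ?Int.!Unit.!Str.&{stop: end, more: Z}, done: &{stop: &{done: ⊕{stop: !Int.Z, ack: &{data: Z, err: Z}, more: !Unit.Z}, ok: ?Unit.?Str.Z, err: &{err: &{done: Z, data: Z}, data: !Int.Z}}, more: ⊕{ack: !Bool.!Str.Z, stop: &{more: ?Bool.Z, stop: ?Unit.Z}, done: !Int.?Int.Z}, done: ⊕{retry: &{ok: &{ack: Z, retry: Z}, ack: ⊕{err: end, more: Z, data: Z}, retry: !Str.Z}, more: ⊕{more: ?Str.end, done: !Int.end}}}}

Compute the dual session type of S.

!Int = ?Int
  ?Bool = !Bool
    μZ = μZ  (binder kept)
      ⊕{stop,done} = &{stop,done}  (⊕→&)
        case stop:
          ?Int = !Int
            !Unit = ?Unit
              !Str = ?Str
                &{stop,more} = ⊕{stop,more}  (offer→select)
                  case stop:
                    end self-dual
                  case more:
                    Z self-dual
        case done:
          &{stop,more,done} = ⊕{stop,more,done}  (offer→select)
            case stop:
              &{done,ok,err} = ⊕{done,ok,err}  (offer→select)
                case done:
                  ⊕{stop,ack,more} = &{stop,ack,more}  (⊕→&)
                    case stop:
                      !Int = ?Int
                        Z self-dual
                    case ack:
                      &{data,err} = ⊕{data,err}  (offer→select)
                        case data:
                          Z self-dual
                        case err:
                          Z self-dual
                    case more:
                      !Unit = ?Unit
                        Z self-dual
                case ok:
                  ?Unit = !Unit
                    ?Str = !Str
                      Z self-dual
                case err:
                  &{err,data} = ⊕{err,data}  (offer→select)
                    case err:
                      &{done,data} = ⊕{done,data}  (offer→select)
                        case done:
                          Z self-dual
                        case data:
                          Z self-dual
                    case data:
                      !Int = ?Int
                        Z self-dual
            case more:
              ⊕{ack,stop,done} = &{ack,stop,done}  (⊕→&)
                case ack:
                  !Bool = ?Bool
                    !Str = ?Str
                      Z self-dual
                case stop:
                  &{more,stop} = ⊕{more,stop}  (offer→select)
                    case more:
                      ?Bool = !Bool
                        Z self-dual
                    case stop:
                      ?Unit = !Unit
                        Z self-dual
                case done:
                  !Int = ?Int
                    ?Int = !Int
                      Z self-dual
            case done:
              ⊕{retry,more} = &{retry,more}  (⊕→&)
                case retry:
                  &{ok,ack,retry} = ⊕{ok,ack,retry}  (offer→select)
                    case ok:
                      &{ack,retry} = ⊕{ack,retry}  (offer→select)
                        case ack:
                          Z self-dual
                        case retry:
                          Z self-dual
                    case ack:
                      ⊕{err,more,data} = &{err,more,data}  (⊕→&)
                        case err:
                          end self-dual
                        case more:
                          Z self-dual
                        case data:
                          Z self-dual
                    case retry:
                      !Str = ?Str
                        Z self-dual
                case more:
                  ⊕{more,done} = &{more,done}  (⊕→&)
                    case more:
                      ?Str = !Str
                        end self-dual
                    case done:
                      !Int = ?Int
                        end self-dual

?Int.!Bool.μZ.&{stop: !Int.?Unit.?Str.⊕{stop: end, more: Z}, done: ⊕{stop: ⊕{done: &{stop: ?Int.Z, ack: ⊕{data: Z, err: Z}, more: ?Unit.Z}, ok: !Unit.!Str.Z, err: ⊕{err: ⊕{done: Z, data: Z}, data: ?Int.Z}}, more: &{ack: ?Bool.?Str.Z, stop: ⊕{more: !Bool.Z, stop: !Unit.Z}, done: ?Int.!Int.Z}, done: &{retry: ⊕{ok: ⊕{ack: Z, retry: Z}, ack: &{err: end, more: Z, data: Z}, retry: ?Str.Z}, more: &{more: !Str.end, done: ?Int.end}}}}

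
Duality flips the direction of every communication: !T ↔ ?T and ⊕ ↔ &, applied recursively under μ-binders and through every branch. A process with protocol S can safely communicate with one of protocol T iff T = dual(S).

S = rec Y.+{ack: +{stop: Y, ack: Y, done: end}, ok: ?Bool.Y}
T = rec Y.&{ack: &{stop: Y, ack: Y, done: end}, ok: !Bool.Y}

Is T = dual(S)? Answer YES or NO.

rec Y ‖ rec Y  match (μ self-dual)
  +{ack,ok} ‖ &{ack,ok}  match labels match
    case ack:
      +{stop,ack,done} ‖ &{stop,ack,done}  match labels match
        case stop:
          Y ‖ Y  match
        case ack:
          Y ‖ Y  match
        case done:
          end ‖ end  match
    case ok:
      ?Bool ‖ !Bool  match
        Y ‖ Y  match

YES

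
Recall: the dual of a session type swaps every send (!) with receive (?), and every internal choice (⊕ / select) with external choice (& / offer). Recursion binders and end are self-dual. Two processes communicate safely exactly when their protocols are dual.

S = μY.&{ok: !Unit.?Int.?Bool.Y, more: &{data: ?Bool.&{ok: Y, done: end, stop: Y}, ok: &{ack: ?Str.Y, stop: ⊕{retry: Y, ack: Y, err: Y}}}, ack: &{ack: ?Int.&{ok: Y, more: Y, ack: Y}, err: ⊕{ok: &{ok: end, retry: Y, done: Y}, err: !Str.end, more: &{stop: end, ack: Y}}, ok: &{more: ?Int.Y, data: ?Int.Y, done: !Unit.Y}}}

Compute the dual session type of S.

μY → μY  (binder kept)
  &{ok,more,ack} → ⊕{ok,more,ack}  (offer→select)
    [ok]
      !Unit → ?Unit
        ?Int → !Int
          ?Bool → !Bool
            Y self-dual
    [more]
      &{data,ok} → ⊕{data,ok}  (offer→select)
        [data]
          ?Bool → !Bool
            &{ok,done,stop} → ⊕{ok,done,stop}  (offer→select)
              [ok]
                Y self-dual
              [done]
                end self-dual
              [stop]
                Y self-dual
        [ok]
          &{ack,stop} → ⊕{ack,stop}  (offer→select)
            [ack]
              ?Str → !Str
                Y self-dual
            [stop]
              ⊕{retry,ack,err} → &{retry,ack,err}  (⊕→&)
                [retry]
                  Y self-dual
                [ack]
                  Y self-dual
                [err]
                  Y self-dual
    [ack]
      &{ack,err,ok} → ⊕{ack,err,ok}  (offer→select)
        [ack]
          ?Int → !Int
            &{ok,more,ack} → ⊕{ok,more,ack}  (offer→select)
              [ok]
                Y self-dual
              [more]
                Y self-dual
              [ack]
                Y self-dual
        [err]
          ⊕{ok,err,more} → &{ok,err,more}  (⊕→&)
            [ok]
              &{ok,retry,done} → ⊕{ok,retry,done}  (offer→select)
                [ok]
                  end self-dual
                [retry]
                  Y self-dual
                [done]
                  Y self-dual
            [err]
              !Str → ?Str
                end self-dual
            [more]
              &{stop,ack} → ⊕{stop,ack}  (offer→select)
                [stop]
                  end self-dual
                [ack]
                  Y self-dual
        [ok]
          &{more,data,done} → ⊕{more,data,done}  (offer→select)
            [more]
              ?Int → !Int
                Y self-dual
            [data]
              ?Int → !Int
                Y self-dual
            [done]
              !Unit → ?Unit
                Y self-dual

μY.⊕{ok: ?Unit.!Int.!Bool.Y, more: ⊕{data: !Bool.⊕{ok: Y, done: end, stop: Y}, ok: ⊕{ack: !Str.Y, stop: &{retry: Y, ack: Y, err: Y}}}, ack: ⊕{ack: !Int.⊕{ok: Y, more: Y, ack: Y}, err: &{ok: ⊕{ok: end, retry: Y, done: Y}, err: ?Str.end, more: ⊕{stop: end, ack: Y}}, ok: ⊕{more: !Int.Y, data: !Int.Y, done: ?Unit.Y}}}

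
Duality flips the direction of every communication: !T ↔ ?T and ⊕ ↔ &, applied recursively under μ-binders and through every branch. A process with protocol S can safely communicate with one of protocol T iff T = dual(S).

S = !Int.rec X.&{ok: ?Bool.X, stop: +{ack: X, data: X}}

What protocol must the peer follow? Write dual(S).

!Int → ?Int
  rec X → rec X  (μ self-dual)
    &{ok,stop} → +{ok,stop}  (offer→select)
      • ok:
        ?Bool → !Bool
          X ↦ X
      • stop:
        +{ack,data} → &{ack,data}  (internal→external)
          • ack:
            X ↦ X
          • data:
            X ↦ X

?Int.rec X.+{ok: !Bool.X, stop: &{ack: X, data: X}}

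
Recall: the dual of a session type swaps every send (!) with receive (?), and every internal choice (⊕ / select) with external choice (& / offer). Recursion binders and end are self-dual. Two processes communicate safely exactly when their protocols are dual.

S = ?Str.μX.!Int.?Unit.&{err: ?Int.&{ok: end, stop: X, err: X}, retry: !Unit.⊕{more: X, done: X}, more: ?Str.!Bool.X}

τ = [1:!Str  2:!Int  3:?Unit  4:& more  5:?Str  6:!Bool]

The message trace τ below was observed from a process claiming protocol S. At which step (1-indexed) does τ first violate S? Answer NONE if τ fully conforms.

1

step 1: got !Str, protocol expects ?Str  ✗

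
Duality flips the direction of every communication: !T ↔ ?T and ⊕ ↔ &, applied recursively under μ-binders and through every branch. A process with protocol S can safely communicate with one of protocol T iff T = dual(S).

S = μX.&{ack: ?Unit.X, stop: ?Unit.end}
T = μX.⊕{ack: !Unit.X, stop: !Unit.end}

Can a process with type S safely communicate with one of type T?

YES

μX | μX  match (binder kept)
  &{ack,stop} | ⊕{ack,stop}  match labels match
    • ack:
      ?Unit | !Unit  match
        X | X  match
    • stop:
      ?Unit | !Unit  match
        end | end  match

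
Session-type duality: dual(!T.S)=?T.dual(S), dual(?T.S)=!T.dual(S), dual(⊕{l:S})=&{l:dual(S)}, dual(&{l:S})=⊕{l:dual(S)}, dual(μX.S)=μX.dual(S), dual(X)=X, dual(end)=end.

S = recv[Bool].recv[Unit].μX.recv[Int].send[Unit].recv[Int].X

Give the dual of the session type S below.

send[Bool].send[Unit].μX.send[Int].recv[Unit].send[Int].X

recv[Bool] → send[Bool]
  recv[Unit] → send[Unit]
    μX → μX  (rec unchanged)
      recv[Int] → send[Int]
        send[Unit] → recv[Unit]
          recv[Int] → send[Int]
            X ↦ X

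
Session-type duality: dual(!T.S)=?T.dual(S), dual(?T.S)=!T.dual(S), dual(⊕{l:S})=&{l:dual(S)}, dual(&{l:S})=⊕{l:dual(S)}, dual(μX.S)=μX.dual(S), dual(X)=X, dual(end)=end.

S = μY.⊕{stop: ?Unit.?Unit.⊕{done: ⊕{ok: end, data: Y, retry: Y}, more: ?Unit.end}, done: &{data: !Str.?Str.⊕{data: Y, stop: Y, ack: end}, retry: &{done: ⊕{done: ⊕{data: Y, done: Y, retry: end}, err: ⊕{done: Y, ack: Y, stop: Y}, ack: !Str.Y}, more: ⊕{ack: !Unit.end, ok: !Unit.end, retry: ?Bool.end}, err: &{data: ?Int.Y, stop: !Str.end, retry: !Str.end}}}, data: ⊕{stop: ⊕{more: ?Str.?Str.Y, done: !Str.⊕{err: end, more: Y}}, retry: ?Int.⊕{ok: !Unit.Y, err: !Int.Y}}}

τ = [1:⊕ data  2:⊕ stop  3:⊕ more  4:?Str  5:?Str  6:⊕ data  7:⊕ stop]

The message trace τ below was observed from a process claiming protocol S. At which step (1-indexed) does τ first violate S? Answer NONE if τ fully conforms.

NONE

[1] ⊕ data  ok  cont: ⊕{stop: ⊕{more: ?Str.?Str.μY.…, done: !Str.⊕{err: end, more: μY.…}}, retry: ?Int.⊕{ok: !Unit.μY.…, err: !Int.μY.…}}
[2] ⊕ stop  ok  cont: ⊕{more: ?Str.?Str.μY.…, done: !Str.⊕{err: end, more: μY.…}}
[3] ⊕ more  ok  cont: ?Str.?Str.μY.…
[4] ?Str  ok  cont: ?Str.μY.…
[5] ?Str  ok  cont: μY.…
[6] ⊕ data  ok  cont: ⊕{stop: ⊕{more: ?Str.?Str.μY.…, done: !Str.⊕{err: end, more: μY.…}}, retry: ?Int.⊕{ok: !Unit.μY.…, err: !Int.μY.…}}
[7] ⊕ stop  ok  cont: ⊕{more: ?Str.?Str.μY.…, done: !Str.⊕{err: end, more: μY.…}}
trace exhausted — no violation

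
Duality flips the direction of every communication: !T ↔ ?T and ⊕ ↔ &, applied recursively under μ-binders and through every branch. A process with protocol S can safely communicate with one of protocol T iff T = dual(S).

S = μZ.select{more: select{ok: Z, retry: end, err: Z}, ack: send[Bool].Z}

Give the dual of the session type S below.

μZ.offer{more: offer{ok: Z, retry: end, err: Z}, ack: recv[Bool].Z}

μZ = μZ  (binder kept)
  select{more,ack} = offer{more,ack}  (internal→external)
    [more]
      select{ok,retry,err} = offer{ok,retry,err}  (internal→external)
        [ok]
          Z ↦ Z
        [retry]
          end ↦ end
        [err]
          Z ↦ Z
    [ack]
      send[Bool] = recv[Bool]
        Z ↦ Z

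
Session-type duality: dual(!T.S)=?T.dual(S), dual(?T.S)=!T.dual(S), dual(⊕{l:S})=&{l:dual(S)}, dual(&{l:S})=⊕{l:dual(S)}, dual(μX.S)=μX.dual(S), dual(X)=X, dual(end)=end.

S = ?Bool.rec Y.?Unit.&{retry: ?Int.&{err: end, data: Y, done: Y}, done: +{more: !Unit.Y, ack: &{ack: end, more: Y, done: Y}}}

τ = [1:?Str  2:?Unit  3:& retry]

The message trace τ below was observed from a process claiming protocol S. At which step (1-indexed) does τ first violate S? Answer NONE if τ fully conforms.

1

@1 got ?Str, protocol expects ?Bool  ✗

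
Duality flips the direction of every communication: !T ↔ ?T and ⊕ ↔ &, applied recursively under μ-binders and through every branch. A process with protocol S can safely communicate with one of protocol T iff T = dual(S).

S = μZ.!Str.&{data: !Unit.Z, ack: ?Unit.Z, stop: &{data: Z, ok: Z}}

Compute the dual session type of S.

μZ ↦ μZ  (rec unchanged)
  !Str ↦ ?Str
    &{data,ack,stop} ↦ ⊕{data,ack,stop}  (external→internal)
      [data]
        !Unit ↦ ?Unit
          Z ↦ Z
      [ack]
        ?Unit ↦ !Unit
          Z ↦ Z
      [stop]
        &{data,ok} ↦ ⊕{data,ok}  (external→internal)
          [data]
            Z ↦ Z
          [ok]
            Z ↦ Z

μZ.?Str.⊕{data: ?Unit.Z, ack: !Unit.Z, stop: ⊕{data: Z, ok: Z}}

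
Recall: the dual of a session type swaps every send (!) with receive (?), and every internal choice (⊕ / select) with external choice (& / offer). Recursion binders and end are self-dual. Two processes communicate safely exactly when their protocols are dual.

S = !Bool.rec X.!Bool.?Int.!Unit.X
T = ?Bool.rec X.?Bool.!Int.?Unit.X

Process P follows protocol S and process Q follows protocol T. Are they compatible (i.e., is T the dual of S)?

YES

!Bool vs ?Bool  ok
  rec X vs rec X  ok (μ self-dual)
    !Bool vs ?Bool  ok
      ?Int vs !Int  ok
        !Unit vs ?Unit  ok
          X vs X  ok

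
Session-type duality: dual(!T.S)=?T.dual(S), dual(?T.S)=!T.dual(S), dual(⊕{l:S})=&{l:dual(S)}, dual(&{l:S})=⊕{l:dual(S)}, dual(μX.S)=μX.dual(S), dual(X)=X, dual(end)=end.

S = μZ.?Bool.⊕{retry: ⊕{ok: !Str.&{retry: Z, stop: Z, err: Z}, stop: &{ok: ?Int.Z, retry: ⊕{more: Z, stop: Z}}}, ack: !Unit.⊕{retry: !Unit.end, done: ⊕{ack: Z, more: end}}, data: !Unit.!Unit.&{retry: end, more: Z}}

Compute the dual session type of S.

μZ → μZ  (rec unchanged)
  ?Bool → !Bool
    ⊕{retry,ack,data} → &{retry,ack,data}  (select→offer)
      case retry:
        ⊕{ok,stop} → &{ok,stop}  (select→offer)
          case ok:
            !Str → ?Str
              &{retry,stop,err} → ⊕{retry,stop,err}  (offer→select)
                case retry:
                  Z ↦ Z
                case stop:
                  Z ↦ Z
                case err:
                  Z ↦ Z
          case stop:
            &{ok,retry} → ⊕{ok,retry}  (offer→select)
              case ok:
                ?Int → !Int
                  Z ↦ Z
              case retry:
                ⊕{more,stop} → &{more,stop}  (select→offer)
                  case more:
                    Z ↦ Z
                  case stop:
                    Z ↦ Z
      case ack:
        !Unit → ?Unit
          ⊕{retry,done} → &{retry,done}  (select→offer)
            case retry:
              !Unit → ?Unit
                end ↦ end
            case done:
              ⊕{ack,more} → &{ack,more}  (select→offer)
                case ack:
                  Z ↦ Z
                case more:
                  end ↦ end
      case data:
        !Unit → ?Unit
          !Unit → ?Unit
            &{retry,more} → ⊕{retry,more}  (offer→select)
              case retry:
                end ↦ end
              case more:
                Z ↦ Z

μZ.!Bool.&{retry: &{ok: ?Str.⊕{retry: Z, stop: Z, err: Z}, stop: ⊕{ok: !Int.Z, retry: &{more: Z, stop: Z}}}, ack: ?Unit.&{retry: ?Unit.end, done: &{ack: Z, more: end}}, data: ?Unit.?Unit.⊕{retry: end, more: Z}}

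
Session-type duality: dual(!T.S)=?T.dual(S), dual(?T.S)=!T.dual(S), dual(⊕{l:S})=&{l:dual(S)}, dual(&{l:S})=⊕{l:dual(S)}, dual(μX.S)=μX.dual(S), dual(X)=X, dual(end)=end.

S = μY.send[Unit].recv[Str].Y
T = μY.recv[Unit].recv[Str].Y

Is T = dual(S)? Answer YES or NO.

μY ‖ μY  ✓ (rec unchanged)
  send[Unit] ‖ recv[Unit]  ✓
    recv[Str] ‖ recv[Str]  ✗ same direction on both sides — not dual

NO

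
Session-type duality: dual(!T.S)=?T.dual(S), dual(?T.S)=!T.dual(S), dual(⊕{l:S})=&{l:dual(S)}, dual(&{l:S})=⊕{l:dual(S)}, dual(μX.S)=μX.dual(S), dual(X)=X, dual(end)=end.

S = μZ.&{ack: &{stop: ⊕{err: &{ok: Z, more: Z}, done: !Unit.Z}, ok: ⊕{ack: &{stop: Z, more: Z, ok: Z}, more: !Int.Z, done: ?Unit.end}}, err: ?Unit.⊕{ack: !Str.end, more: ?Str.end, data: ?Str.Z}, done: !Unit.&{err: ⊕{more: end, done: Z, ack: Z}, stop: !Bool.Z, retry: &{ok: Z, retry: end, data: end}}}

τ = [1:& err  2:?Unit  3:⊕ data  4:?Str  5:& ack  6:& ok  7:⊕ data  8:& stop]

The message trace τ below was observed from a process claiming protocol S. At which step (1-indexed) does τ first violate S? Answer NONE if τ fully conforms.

@1 & err  match  cont: ?Unit.⊕{ack: !Str.end, more: ?Str.end, data: ?Str.μZ.…}
@2 ?Unit  match  cont: ⊕{ack: !Str.end, more: ?Str.end, data: ?Str.μZ.…}
@3 ⊕ data  match  cont: ?Str.μZ.…
@4 ?Str  match  cont: μZ.…
@5 & ack  match  cont: &{stop: ⊕{err: &{ok: μZ.…, more: μZ.…}, done: !Unit.μZ.…}, ok: ⊕{ack: &{stop: μZ.…, more: μZ.…, ok: μZ.…}, more: !Int.μZ.…, done: ?Unit.end}}
@6 & ok  match  cont: ⊕{ack: &{stop: μZ.…, more: μZ.…, ok: μZ.…}, more: !Int.μZ.…, done: ?Unit.end}
@7 got ⊕ data, protocol expects ⊕ ack or ⊕ more or ⊕ done  ✗

7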